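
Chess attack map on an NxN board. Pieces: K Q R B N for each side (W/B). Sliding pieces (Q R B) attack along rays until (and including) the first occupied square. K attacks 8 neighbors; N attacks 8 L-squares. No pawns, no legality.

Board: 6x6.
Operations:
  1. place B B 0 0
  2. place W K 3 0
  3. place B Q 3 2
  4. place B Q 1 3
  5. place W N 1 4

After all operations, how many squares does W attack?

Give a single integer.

Op 1: place BB@(0,0)
Op 2: place WK@(3,0)
Op 3: place BQ@(3,2)
Op 4: place BQ@(1,3)
Op 5: place WN@(1,4)
Per-piece attacks for W:
  WN@(1,4): attacks (3,5) (2,2) (3,3) (0,2)
  WK@(3,0): attacks (3,1) (4,0) (2,0) (4,1) (2,1)
Union (9 distinct): (0,2) (2,0) (2,1) (2,2) (3,1) (3,3) (3,5) (4,0) (4,1)

Answer: 9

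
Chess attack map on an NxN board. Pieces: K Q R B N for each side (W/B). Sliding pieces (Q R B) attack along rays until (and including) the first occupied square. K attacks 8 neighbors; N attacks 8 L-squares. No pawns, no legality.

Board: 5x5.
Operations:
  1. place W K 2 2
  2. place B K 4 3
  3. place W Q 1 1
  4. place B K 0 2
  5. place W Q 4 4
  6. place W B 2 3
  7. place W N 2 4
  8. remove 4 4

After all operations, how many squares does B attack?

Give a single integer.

Op 1: place WK@(2,2)
Op 2: place BK@(4,3)
Op 3: place WQ@(1,1)
Op 4: place BK@(0,2)
Op 5: place WQ@(4,4)
Op 6: place WB@(2,3)
Op 7: place WN@(2,4)
Op 8: remove (4,4)
Per-piece attacks for B:
  BK@(0,2): attacks (0,3) (0,1) (1,2) (1,3) (1,1)
  BK@(4,3): attacks (4,4) (4,2) (3,3) (3,4) (3,2)
Union (10 distinct): (0,1) (0,3) (1,1) (1,2) (1,3) (3,2) (3,3) (3,4) (4,2) (4,4)

Answer: 10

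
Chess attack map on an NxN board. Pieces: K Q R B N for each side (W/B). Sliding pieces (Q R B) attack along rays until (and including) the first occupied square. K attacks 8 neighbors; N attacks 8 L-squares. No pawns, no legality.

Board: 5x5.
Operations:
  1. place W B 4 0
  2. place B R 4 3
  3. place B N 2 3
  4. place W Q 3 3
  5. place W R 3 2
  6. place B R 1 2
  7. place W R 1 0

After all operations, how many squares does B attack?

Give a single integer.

Op 1: place WB@(4,0)
Op 2: place BR@(4,3)
Op 3: place BN@(2,3)
Op 4: place WQ@(3,3)
Op 5: place WR@(3,2)
Op 6: place BR@(1,2)
Op 7: place WR@(1,0)
Per-piece attacks for B:
  BR@(1,2): attacks (1,3) (1,4) (1,1) (1,0) (2,2) (3,2) (0,2) [ray(0,-1) blocked at (1,0); ray(1,0) blocked at (3,2)]
  BN@(2,3): attacks (4,4) (0,4) (3,1) (4,2) (1,1) (0,2)
  BR@(4,3): attacks (4,4) (4,2) (4,1) (4,0) (3,3) [ray(0,-1) blocked at (4,0); ray(-1,0) blocked at (3,3)]
Union (14 distinct): (0,2) (0,4) (1,0) (1,1) (1,3) (1,4) (2,2) (3,1) (3,2) (3,3) (4,0) (4,1) (4,2) (4,4)

Answer: 14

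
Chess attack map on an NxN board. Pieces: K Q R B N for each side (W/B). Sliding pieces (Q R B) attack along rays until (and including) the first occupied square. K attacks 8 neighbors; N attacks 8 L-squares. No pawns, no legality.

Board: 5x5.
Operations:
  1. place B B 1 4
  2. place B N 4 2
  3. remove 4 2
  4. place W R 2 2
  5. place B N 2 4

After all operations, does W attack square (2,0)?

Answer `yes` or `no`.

Answer: yes

Derivation:
Op 1: place BB@(1,4)
Op 2: place BN@(4,2)
Op 3: remove (4,2)
Op 4: place WR@(2,2)
Op 5: place BN@(2,4)
Per-piece attacks for W:
  WR@(2,2): attacks (2,3) (2,4) (2,1) (2,0) (3,2) (4,2) (1,2) (0,2) [ray(0,1) blocked at (2,4)]
W attacks (2,0): yes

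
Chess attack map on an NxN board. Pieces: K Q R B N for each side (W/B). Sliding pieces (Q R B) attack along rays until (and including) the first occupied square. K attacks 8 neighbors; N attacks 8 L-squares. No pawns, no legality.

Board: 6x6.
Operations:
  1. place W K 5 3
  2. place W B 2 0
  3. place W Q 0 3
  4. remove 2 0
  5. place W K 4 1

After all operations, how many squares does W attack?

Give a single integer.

Op 1: place WK@(5,3)
Op 2: place WB@(2,0)
Op 3: place WQ@(0,3)
Op 4: remove (2,0)
Op 5: place WK@(4,1)
Per-piece attacks for W:
  WQ@(0,3): attacks (0,4) (0,5) (0,2) (0,1) (0,0) (1,3) (2,3) (3,3) (4,3) (5,3) (1,4) (2,5) (1,2) (2,1) (3,0) [ray(1,0) blocked at (5,3)]
  WK@(4,1): attacks (4,2) (4,0) (5,1) (3,1) (5,2) (5,0) (3,2) (3,0)
  WK@(5,3): attacks (5,4) (5,2) (4,3) (4,4) (4,2)
Union (24 distinct): (0,0) (0,1) (0,2) (0,4) (0,5) (1,2) (1,3) (1,4) (2,1) (2,3) (2,5) (3,0) (3,1) (3,2) (3,3) (4,0) (4,2) (4,3) (4,4) (5,0) (5,1) (5,2) (5,3) (5,4)

Answer: 24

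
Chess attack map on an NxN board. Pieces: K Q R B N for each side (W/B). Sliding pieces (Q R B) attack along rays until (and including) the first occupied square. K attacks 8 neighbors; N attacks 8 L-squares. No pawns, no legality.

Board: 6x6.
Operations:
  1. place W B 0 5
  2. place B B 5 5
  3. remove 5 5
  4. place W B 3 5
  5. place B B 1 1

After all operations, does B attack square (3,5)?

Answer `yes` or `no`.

Op 1: place WB@(0,5)
Op 2: place BB@(5,5)
Op 3: remove (5,5)
Op 4: place WB@(3,5)
Op 5: place BB@(1,1)
Per-piece attacks for B:
  BB@(1,1): attacks (2,2) (3,3) (4,4) (5,5) (2,0) (0,2) (0,0)
B attacks (3,5): no

Answer: no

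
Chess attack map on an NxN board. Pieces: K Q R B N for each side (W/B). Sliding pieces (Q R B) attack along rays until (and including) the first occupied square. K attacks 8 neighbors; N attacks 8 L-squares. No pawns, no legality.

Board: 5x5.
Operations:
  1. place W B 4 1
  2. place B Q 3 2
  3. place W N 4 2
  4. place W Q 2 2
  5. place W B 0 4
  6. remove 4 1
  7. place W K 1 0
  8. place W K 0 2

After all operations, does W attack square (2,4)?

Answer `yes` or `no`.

Op 1: place WB@(4,1)
Op 2: place BQ@(3,2)
Op 3: place WN@(4,2)
Op 4: place WQ@(2,2)
Op 5: place WB@(0,4)
Op 6: remove (4,1)
Op 7: place WK@(1,0)
Op 8: place WK@(0,2)
Per-piece attacks for W:
  WK@(0,2): attacks (0,3) (0,1) (1,2) (1,3) (1,1)
  WB@(0,4): attacks (1,3) (2,2) [ray(1,-1) blocked at (2,2)]
  WK@(1,0): attacks (1,1) (2,0) (0,0) (2,1) (0,1)
  WQ@(2,2): attacks (2,3) (2,4) (2,1) (2,0) (3,2) (1,2) (0,2) (3,3) (4,4) (3,1) (4,0) (1,3) (0,4) (1,1) (0,0) [ray(1,0) blocked at (3,2); ray(-1,0) blocked at (0,2); ray(-1,1) blocked at (0,4)]
  WN@(4,2): attacks (3,4) (2,3) (3,0) (2,1)
W attacks (2,4): yes

Answer: yes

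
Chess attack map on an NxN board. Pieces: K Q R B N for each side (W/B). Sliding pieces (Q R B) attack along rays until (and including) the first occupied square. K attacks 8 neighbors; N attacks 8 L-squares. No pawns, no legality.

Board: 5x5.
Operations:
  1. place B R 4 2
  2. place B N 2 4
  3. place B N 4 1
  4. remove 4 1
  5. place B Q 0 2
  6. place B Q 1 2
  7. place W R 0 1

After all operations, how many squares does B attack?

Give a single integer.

Answer: 22

Derivation:
Op 1: place BR@(4,2)
Op 2: place BN@(2,4)
Op 3: place BN@(4,1)
Op 4: remove (4,1)
Op 5: place BQ@(0,2)
Op 6: place BQ@(1,2)
Op 7: place WR@(0,1)
Per-piece attacks for B:
  BQ@(0,2): attacks (0,3) (0,4) (0,1) (1,2) (1,3) (2,4) (1,1) (2,0) [ray(0,-1) blocked at (0,1); ray(1,0) blocked at (1,2); ray(1,1) blocked at (2,4)]
  BQ@(1,2): attacks (1,3) (1,4) (1,1) (1,0) (2,2) (3,2) (4,2) (0,2) (2,3) (3,4) (2,1) (3,0) (0,3) (0,1) [ray(1,0) blocked at (4,2); ray(-1,0) blocked at (0,2); ray(-1,-1) blocked at (0,1)]
  BN@(2,4): attacks (3,2) (4,3) (1,2) (0,3)
  BR@(4,2): attacks (4,3) (4,4) (4,1) (4,0) (3,2) (2,2) (1,2) [ray(-1,0) blocked at (1,2)]
Union (22 distinct): (0,1) (0,2) (0,3) (0,4) (1,0) (1,1) (1,2) (1,3) (1,4) (2,0) (2,1) (2,2) (2,3) (2,4) (3,0) (3,2) (3,4) (4,0) (4,1) (4,2) (4,3) (4,4)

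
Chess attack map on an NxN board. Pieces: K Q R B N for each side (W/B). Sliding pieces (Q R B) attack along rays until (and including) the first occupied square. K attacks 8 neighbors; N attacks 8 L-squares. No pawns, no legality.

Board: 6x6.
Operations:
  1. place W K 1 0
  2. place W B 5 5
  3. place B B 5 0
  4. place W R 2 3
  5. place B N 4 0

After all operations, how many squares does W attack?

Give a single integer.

Op 1: place WK@(1,0)
Op 2: place WB@(5,5)
Op 3: place BB@(5,0)
Op 4: place WR@(2,3)
Op 5: place BN@(4,0)
Per-piece attacks for W:
  WK@(1,0): attacks (1,1) (2,0) (0,0) (2,1) (0,1)
  WR@(2,3): attacks (2,4) (2,5) (2,2) (2,1) (2,0) (3,3) (4,3) (5,3) (1,3) (0,3)
  WB@(5,5): attacks (4,4) (3,3) (2,2) (1,1) (0,0)
Union (14 distinct): (0,0) (0,1) (0,3) (1,1) (1,3) (2,0) (2,1) (2,2) (2,4) (2,5) (3,3) (4,3) (4,4) (5,3)

Answer: 14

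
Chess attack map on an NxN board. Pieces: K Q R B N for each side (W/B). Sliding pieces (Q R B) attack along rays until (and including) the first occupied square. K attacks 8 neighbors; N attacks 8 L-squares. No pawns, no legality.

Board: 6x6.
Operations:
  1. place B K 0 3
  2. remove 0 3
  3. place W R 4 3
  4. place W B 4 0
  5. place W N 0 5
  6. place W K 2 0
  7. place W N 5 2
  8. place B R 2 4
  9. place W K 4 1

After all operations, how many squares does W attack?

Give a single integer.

Op 1: place BK@(0,3)
Op 2: remove (0,3)
Op 3: place WR@(4,3)
Op 4: place WB@(4,0)
Op 5: place WN@(0,5)
Op 6: place WK@(2,0)
Op 7: place WN@(5,2)
Op 8: place BR@(2,4)
Op 9: place WK@(4,1)
Per-piece attacks for W:
  WN@(0,5): attacks (1,3) (2,4)
  WK@(2,0): attacks (2,1) (3,0) (1,0) (3,1) (1,1)
  WB@(4,0): attacks (5,1) (3,1) (2,2) (1,3) (0,4)
  WK@(4,1): attacks (4,2) (4,0) (5,1) (3,1) (5,2) (5,0) (3,2) (3,0)
  WR@(4,3): attacks (4,4) (4,5) (4,2) (4,1) (5,3) (3,3) (2,3) (1,3) (0,3) [ray(0,-1) blocked at (4,1)]
  WN@(5,2): attacks (4,4) (3,3) (4,0) (3,1)
Union (22 distinct): (0,3) (0,4) (1,0) (1,1) (1,3) (2,1) (2,2) (2,3) (2,4) (3,0) (3,1) (3,2) (3,3) (4,0) (4,1) (4,2) (4,4) (4,5) (5,0) (5,1) (5,2) (5,3)

Answer: 22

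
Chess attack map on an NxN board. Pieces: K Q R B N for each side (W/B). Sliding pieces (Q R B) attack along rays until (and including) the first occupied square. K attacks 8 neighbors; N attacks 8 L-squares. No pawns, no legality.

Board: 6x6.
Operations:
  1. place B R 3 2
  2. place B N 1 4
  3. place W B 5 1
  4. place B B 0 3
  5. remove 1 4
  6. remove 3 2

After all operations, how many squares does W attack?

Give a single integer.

Answer: 5

Derivation:
Op 1: place BR@(3,2)
Op 2: place BN@(1,4)
Op 3: place WB@(5,1)
Op 4: place BB@(0,3)
Op 5: remove (1,4)
Op 6: remove (3,2)
Per-piece attacks for W:
  WB@(5,1): attacks (4,2) (3,3) (2,4) (1,5) (4,0)
Union (5 distinct): (1,5) (2,4) (3,3) (4,0) (4,2)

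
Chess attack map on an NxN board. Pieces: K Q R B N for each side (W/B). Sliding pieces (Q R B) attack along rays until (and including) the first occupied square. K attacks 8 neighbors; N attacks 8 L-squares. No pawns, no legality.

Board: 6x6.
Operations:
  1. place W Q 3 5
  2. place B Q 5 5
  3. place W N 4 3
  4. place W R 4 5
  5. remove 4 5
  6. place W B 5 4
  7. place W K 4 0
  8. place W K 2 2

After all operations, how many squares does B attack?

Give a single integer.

Answer: 6

Derivation:
Op 1: place WQ@(3,5)
Op 2: place BQ@(5,5)
Op 3: place WN@(4,3)
Op 4: place WR@(4,5)
Op 5: remove (4,5)
Op 6: place WB@(5,4)
Op 7: place WK@(4,0)
Op 8: place WK@(2,2)
Per-piece attacks for B:
  BQ@(5,5): attacks (5,4) (4,5) (3,5) (4,4) (3,3) (2,2) [ray(0,-1) blocked at (5,4); ray(-1,0) blocked at (3,5); ray(-1,-1) blocked at (2,2)]
Union (6 distinct): (2,2) (3,3) (3,5) (4,4) (4,5) (5,4)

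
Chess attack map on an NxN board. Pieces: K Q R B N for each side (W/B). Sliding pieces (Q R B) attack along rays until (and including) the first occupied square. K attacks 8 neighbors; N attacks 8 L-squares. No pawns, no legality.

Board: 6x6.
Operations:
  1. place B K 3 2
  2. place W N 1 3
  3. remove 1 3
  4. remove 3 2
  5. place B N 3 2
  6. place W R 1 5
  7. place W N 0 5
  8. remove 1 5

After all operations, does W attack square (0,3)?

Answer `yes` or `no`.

Op 1: place BK@(3,2)
Op 2: place WN@(1,3)
Op 3: remove (1,3)
Op 4: remove (3,2)
Op 5: place BN@(3,2)
Op 6: place WR@(1,5)
Op 7: place WN@(0,5)
Op 8: remove (1,5)
Per-piece attacks for W:
  WN@(0,5): attacks (1,3) (2,4)
W attacks (0,3): no

Answer: no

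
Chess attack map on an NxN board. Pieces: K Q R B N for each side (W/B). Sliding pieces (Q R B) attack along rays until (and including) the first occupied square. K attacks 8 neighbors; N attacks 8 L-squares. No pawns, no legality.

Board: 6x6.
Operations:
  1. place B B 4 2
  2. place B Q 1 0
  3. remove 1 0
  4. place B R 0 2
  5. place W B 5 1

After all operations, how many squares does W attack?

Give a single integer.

Op 1: place BB@(4,2)
Op 2: place BQ@(1,0)
Op 3: remove (1,0)
Op 4: place BR@(0,2)
Op 5: place WB@(5,1)
Per-piece attacks for W:
  WB@(5,1): attacks (4,2) (4,0) [ray(-1,1) blocked at (4,2)]
Union (2 distinct): (4,0) (4,2)

Answer: 2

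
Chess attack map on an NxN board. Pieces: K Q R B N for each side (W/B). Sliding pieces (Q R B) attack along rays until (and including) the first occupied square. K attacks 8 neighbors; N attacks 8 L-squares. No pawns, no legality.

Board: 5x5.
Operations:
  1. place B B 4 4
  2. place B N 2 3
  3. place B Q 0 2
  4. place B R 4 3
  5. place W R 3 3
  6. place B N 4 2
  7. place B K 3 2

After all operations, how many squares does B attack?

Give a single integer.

Op 1: place BB@(4,4)
Op 2: place BN@(2,3)
Op 3: place BQ@(0,2)
Op 4: place BR@(4,3)
Op 5: place WR@(3,3)
Op 6: place BN@(4,2)
Op 7: place BK@(3,2)
Per-piece attacks for B:
  BQ@(0,2): attacks (0,3) (0,4) (0,1) (0,0) (1,2) (2,2) (3,2) (1,3) (2,4) (1,1) (2,0) [ray(1,0) blocked at (3,2)]
  BN@(2,3): attacks (4,4) (0,4) (3,1) (4,2) (1,1) (0,2)
  BK@(3,2): attacks (3,3) (3,1) (4,2) (2,2) (4,3) (4,1) (2,3) (2,1)
  BN@(4,2): attacks (3,4) (2,3) (3,0) (2,1)
  BR@(4,3): attacks (4,4) (4,2) (3,3) [ray(0,1) blocked at (4,4); ray(0,-1) blocked at (4,2); ray(-1,0) blocked at (3,3)]
  BB@(4,4): attacks (3,3) [ray(-1,-1) blocked at (3,3)]
Union (22 distinct): (0,0) (0,1) (0,2) (0,3) (0,4) (1,1) (1,2) (1,3) (2,0) (2,1) (2,2) (2,3) (2,4) (3,0) (3,1) (3,2) (3,3) (3,4) (4,1) (4,2) (4,3) (4,4)

Answer: 22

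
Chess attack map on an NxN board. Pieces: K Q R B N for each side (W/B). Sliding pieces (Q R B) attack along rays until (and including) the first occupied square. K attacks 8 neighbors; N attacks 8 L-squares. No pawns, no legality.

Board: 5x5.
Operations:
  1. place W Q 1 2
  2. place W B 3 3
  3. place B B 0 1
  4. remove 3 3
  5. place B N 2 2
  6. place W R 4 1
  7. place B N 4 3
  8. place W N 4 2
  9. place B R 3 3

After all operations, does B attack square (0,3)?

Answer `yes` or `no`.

Op 1: place WQ@(1,2)
Op 2: place WB@(3,3)
Op 3: place BB@(0,1)
Op 4: remove (3,3)
Op 5: place BN@(2,2)
Op 6: place WR@(4,1)
Op 7: place BN@(4,3)
Op 8: place WN@(4,2)
Op 9: place BR@(3,3)
Per-piece attacks for B:
  BB@(0,1): attacks (1,2) (1,0) [ray(1,1) blocked at (1,2)]
  BN@(2,2): attacks (3,4) (4,3) (1,4) (0,3) (3,0) (4,1) (1,0) (0,1)
  BR@(3,3): attacks (3,4) (3,2) (3,1) (3,0) (4,3) (2,3) (1,3) (0,3) [ray(1,0) blocked at (4,3)]
  BN@(4,3): attacks (2,4) (3,1) (2,2)
B attacks (0,3): yes

Answer: yes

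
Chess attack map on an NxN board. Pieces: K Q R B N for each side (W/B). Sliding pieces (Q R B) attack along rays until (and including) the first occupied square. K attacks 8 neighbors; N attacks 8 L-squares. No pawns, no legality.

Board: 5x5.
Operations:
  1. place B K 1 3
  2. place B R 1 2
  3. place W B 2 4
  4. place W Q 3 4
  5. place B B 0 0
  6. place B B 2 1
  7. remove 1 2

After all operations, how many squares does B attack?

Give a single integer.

Answer: 15

Derivation:
Op 1: place BK@(1,3)
Op 2: place BR@(1,2)
Op 3: place WB@(2,4)
Op 4: place WQ@(3,4)
Op 5: place BB@(0,0)
Op 6: place BB@(2,1)
Op 7: remove (1,2)
Per-piece attacks for B:
  BB@(0,0): attacks (1,1) (2,2) (3,3) (4,4)
  BK@(1,3): attacks (1,4) (1,2) (2,3) (0,3) (2,4) (2,2) (0,4) (0,2)
  BB@(2,1): attacks (3,2) (4,3) (3,0) (1,2) (0,3) (1,0)
Union (15 distinct): (0,2) (0,3) (0,4) (1,0) (1,1) (1,2) (1,4) (2,2) (2,3) (2,4) (3,0) (3,2) (3,3) (4,3) (4,4)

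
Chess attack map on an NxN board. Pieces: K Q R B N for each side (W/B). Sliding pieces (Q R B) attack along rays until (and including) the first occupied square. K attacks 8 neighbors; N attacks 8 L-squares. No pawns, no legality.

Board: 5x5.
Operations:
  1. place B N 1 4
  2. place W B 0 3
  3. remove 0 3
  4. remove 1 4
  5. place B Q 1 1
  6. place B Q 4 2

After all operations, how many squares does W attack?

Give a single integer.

Op 1: place BN@(1,4)
Op 2: place WB@(0,3)
Op 3: remove (0,3)
Op 4: remove (1,4)
Op 5: place BQ@(1,1)
Op 6: place BQ@(4,2)
Per-piece attacks for W:
Union (0 distinct): (none)

Answer: 0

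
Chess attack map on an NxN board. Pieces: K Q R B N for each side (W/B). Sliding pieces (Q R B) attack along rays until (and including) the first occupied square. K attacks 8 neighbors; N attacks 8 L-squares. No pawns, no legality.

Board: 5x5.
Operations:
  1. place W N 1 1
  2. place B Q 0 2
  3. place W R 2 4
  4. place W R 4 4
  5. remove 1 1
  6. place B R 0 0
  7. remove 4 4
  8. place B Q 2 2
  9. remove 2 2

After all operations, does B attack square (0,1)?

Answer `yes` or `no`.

Answer: yes

Derivation:
Op 1: place WN@(1,1)
Op 2: place BQ@(0,2)
Op 3: place WR@(2,4)
Op 4: place WR@(4,4)
Op 5: remove (1,1)
Op 6: place BR@(0,0)
Op 7: remove (4,4)
Op 8: place BQ@(2,2)
Op 9: remove (2,2)
Per-piece attacks for B:
  BR@(0,0): attacks (0,1) (0,2) (1,0) (2,0) (3,0) (4,0) [ray(0,1) blocked at (0,2)]
  BQ@(0,2): attacks (0,3) (0,4) (0,1) (0,0) (1,2) (2,2) (3,2) (4,2) (1,3) (2,4) (1,1) (2,0) [ray(0,-1) blocked at (0,0); ray(1,1) blocked at (2,4)]
B attacks (0,1): yes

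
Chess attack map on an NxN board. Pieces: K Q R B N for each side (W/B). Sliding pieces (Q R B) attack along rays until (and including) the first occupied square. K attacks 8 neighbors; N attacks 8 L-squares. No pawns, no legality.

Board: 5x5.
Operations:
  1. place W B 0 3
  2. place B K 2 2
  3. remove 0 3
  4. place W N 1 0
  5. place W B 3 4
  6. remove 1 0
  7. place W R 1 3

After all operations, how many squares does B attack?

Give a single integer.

Op 1: place WB@(0,3)
Op 2: place BK@(2,2)
Op 3: remove (0,3)
Op 4: place WN@(1,0)
Op 5: place WB@(3,4)
Op 6: remove (1,0)
Op 7: place WR@(1,3)
Per-piece attacks for B:
  BK@(2,2): attacks (2,3) (2,1) (3,2) (1,2) (3,3) (3,1) (1,3) (1,1)
Union (8 distinct): (1,1) (1,2) (1,3) (2,1) (2,3) (3,1) (3,2) (3,3)

Answer: 8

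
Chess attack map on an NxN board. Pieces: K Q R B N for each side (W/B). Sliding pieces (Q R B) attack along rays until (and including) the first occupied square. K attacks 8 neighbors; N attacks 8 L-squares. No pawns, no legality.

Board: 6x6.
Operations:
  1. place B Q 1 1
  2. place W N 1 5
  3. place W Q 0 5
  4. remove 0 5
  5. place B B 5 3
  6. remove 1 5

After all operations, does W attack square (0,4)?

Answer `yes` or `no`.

Op 1: place BQ@(1,1)
Op 2: place WN@(1,5)
Op 3: place WQ@(0,5)
Op 4: remove (0,5)
Op 5: place BB@(5,3)
Op 6: remove (1,5)
Per-piece attacks for W:
W attacks (0,4): no

Answer: no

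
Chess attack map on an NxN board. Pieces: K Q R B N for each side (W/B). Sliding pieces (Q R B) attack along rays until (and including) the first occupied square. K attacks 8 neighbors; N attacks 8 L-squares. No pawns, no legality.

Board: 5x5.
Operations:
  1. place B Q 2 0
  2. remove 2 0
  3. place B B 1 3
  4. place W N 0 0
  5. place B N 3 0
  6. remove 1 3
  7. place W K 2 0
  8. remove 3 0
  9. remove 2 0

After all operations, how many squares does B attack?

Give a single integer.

Op 1: place BQ@(2,0)
Op 2: remove (2,0)
Op 3: place BB@(1,3)
Op 4: place WN@(0,0)
Op 5: place BN@(3,0)
Op 6: remove (1,3)
Op 7: place WK@(2,0)
Op 8: remove (3,0)
Op 9: remove (2,0)
Per-piece attacks for B:
Union (0 distinct): (none)

Answer: 0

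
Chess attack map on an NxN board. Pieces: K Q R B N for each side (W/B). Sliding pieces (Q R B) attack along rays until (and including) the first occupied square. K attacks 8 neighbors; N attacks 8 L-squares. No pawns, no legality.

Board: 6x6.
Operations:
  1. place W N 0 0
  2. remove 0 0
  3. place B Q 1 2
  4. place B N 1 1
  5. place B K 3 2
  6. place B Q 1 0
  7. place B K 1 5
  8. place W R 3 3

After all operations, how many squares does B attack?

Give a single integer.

Answer: 27

Derivation:
Op 1: place WN@(0,0)
Op 2: remove (0,0)
Op 3: place BQ@(1,2)
Op 4: place BN@(1,1)
Op 5: place BK@(3,2)
Op 6: place BQ@(1,0)
Op 7: place BK@(1,5)
Op 8: place WR@(3,3)
Per-piece attacks for B:
  BQ@(1,0): attacks (1,1) (2,0) (3,0) (4,0) (5,0) (0,0) (2,1) (3,2) (0,1) [ray(0,1) blocked at (1,1); ray(1,1) blocked at (3,2)]
  BN@(1,1): attacks (2,3) (3,2) (0,3) (3,0)
  BQ@(1,2): attacks (1,3) (1,4) (1,5) (1,1) (2,2) (3,2) (0,2) (2,3) (3,4) (4,5) (2,1) (3,0) (0,3) (0,1) [ray(0,1) blocked at (1,5); ray(0,-1) blocked at (1,1); ray(1,0) blocked at (3,2)]
  BK@(1,5): attacks (1,4) (2,5) (0,5) (2,4) (0,4)
  BK@(3,2): attacks (3,3) (3,1) (4,2) (2,2) (4,3) (4,1) (2,3) (2,1)
Union (27 distinct): (0,0) (0,1) (0,2) (0,3) (0,4) (0,5) (1,1) (1,3) (1,4) (1,5) (2,0) (2,1) (2,2) (2,3) (2,4) (2,5) (3,0) (3,1) (3,2) (3,3) (3,4) (4,0) (4,1) (4,2) (4,3) (4,5) (5,0)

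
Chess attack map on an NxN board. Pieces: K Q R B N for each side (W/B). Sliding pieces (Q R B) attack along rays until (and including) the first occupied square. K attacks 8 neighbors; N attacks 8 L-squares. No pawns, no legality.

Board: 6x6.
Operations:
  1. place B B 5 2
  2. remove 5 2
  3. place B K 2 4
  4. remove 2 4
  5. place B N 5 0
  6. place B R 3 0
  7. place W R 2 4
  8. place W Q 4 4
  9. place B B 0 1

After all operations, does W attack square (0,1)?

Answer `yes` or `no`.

Op 1: place BB@(5,2)
Op 2: remove (5,2)
Op 3: place BK@(2,4)
Op 4: remove (2,4)
Op 5: place BN@(5,0)
Op 6: place BR@(3,0)
Op 7: place WR@(2,4)
Op 8: place WQ@(4,4)
Op 9: place BB@(0,1)
Per-piece attacks for W:
  WR@(2,4): attacks (2,5) (2,3) (2,2) (2,1) (2,0) (3,4) (4,4) (1,4) (0,4) [ray(1,0) blocked at (4,4)]
  WQ@(4,4): attacks (4,5) (4,3) (4,2) (4,1) (4,0) (5,4) (3,4) (2,4) (5,5) (5,3) (3,5) (3,3) (2,2) (1,1) (0,0) [ray(-1,0) blocked at (2,4)]
W attacks (0,1): no

Answer: no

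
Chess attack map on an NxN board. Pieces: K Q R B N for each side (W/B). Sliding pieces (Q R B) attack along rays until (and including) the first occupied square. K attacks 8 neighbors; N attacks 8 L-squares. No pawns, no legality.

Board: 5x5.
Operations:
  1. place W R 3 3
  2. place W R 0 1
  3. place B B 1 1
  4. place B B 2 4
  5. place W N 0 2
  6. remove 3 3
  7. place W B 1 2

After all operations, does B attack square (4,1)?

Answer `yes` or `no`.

Op 1: place WR@(3,3)
Op 2: place WR@(0,1)
Op 3: place BB@(1,1)
Op 4: place BB@(2,4)
Op 5: place WN@(0,2)
Op 6: remove (3,3)
Op 7: place WB@(1,2)
Per-piece attacks for B:
  BB@(1,1): attacks (2,2) (3,3) (4,4) (2,0) (0,2) (0,0) [ray(-1,1) blocked at (0,2)]
  BB@(2,4): attacks (3,3) (4,2) (1,3) (0,2) [ray(-1,-1) blocked at (0,2)]
B attacks (4,1): no

Answer: no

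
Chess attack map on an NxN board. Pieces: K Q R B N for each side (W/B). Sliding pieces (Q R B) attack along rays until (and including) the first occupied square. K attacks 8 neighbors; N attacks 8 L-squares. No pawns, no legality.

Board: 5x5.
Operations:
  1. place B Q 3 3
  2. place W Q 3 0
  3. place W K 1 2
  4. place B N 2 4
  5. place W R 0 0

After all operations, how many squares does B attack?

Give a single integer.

Op 1: place BQ@(3,3)
Op 2: place WQ@(3,0)
Op 3: place WK@(1,2)
Op 4: place BN@(2,4)
Op 5: place WR@(0,0)
Per-piece attacks for B:
  BN@(2,4): attacks (3,2) (4,3) (1,2) (0,3)
  BQ@(3,3): attacks (3,4) (3,2) (3,1) (3,0) (4,3) (2,3) (1,3) (0,3) (4,4) (4,2) (2,4) (2,2) (1,1) (0,0) [ray(0,-1) blocked at (3,0); ray(-1,1) blocked at (2,4); ray(-1,-1) blocked at (0,0)]
Union (15 distinct): (0,0) (0,3) (1,1) (1,2) (1,3) (2,2) (2,3) (2,4) (3,0) (3,1) (3,2) (3,4) (4,2) (4,3) (4,4)

Answer: 15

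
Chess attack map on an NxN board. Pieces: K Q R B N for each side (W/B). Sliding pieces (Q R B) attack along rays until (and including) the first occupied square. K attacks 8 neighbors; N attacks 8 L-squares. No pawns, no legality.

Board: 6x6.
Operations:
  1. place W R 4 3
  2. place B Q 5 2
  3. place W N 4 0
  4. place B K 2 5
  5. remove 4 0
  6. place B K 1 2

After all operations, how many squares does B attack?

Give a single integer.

Op 1: place WR@(4,3)
Op 2: place BQ@(5,2)
Op 3: place WN@(4,0)
Op 4: place BK@(2,5)
Op 5: remove (4,0)
Op 6: place BK@(1,2)
Per-piece attacks for B:
  BK@(1,2): attacks (1,3) (1,1) (2,2) (0,2) (2,3) (2,1) (0,3) (0,1)
  BK@(2,5): attacks (2,4) (3,5) (1,5) (3,4) (1,4)
  BQ@(5,2): attacks (5,3) (5,4) (5,5) (5,1) (5,0) (4,2) (3,2) (2,2) (1,2) (4,3) (4,1) (3,0) [ray(-1,0) blocked at (1,2); ray(-1,1) blocked at (4,3)]
Union (24 distinct): (0,1) (0,2) (0,3) (1,1) (1,2) (1,3) (1,4) (1,5) (2,1) (2,2) (2,3) (2,4) (3,0) (3,2) (3,4) (3,5) (4,1) (4,2) (4,3) (5,0) (5,1) (5,3) (5,4) (5,5)

Answer: 24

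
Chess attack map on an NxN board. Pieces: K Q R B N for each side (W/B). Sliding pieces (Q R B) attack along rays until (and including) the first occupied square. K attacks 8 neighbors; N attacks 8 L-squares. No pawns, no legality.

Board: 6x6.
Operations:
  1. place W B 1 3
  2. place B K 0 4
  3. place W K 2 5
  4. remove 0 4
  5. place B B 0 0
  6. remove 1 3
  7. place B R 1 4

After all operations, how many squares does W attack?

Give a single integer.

Op 1: place WB@(1,3)
Op 2: place BK@(0,4)
Op 3: place WK@(2,5)
Op 4: remove (0,4)
Op 5: place BB@(0,0)
Op 6: remove (1,3)
Op 7: place BR@(1,4)
Per-piece attacks for W:
  WK@(2,5): attacks (2,4) (3,5) (1,5) (3,4) (1,4)
Union (5 distinct): (1,4) (1,5) (2,4) (3,4) (3,5)

Answer: 5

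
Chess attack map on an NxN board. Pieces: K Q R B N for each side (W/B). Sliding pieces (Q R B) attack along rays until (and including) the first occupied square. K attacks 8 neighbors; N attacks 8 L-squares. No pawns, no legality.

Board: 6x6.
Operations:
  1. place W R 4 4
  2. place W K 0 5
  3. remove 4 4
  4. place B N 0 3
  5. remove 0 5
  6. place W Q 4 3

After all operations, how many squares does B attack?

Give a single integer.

Op 1: place WR@(4,4)
Op 2: place WK@(0,5)
Op 3: remove (4,4)
Op 4: place BN@(0,3)
Op 5: remove (0,5)
Op 6: place WQ@(4,3)
Per-piece attacks for B:
  BN@(0,3): attacks (1,5) (2,4) (1,1) (2,2)
Union (4 distinct): (1,1) (1,5) (2,2) (2,4)

Answer: 4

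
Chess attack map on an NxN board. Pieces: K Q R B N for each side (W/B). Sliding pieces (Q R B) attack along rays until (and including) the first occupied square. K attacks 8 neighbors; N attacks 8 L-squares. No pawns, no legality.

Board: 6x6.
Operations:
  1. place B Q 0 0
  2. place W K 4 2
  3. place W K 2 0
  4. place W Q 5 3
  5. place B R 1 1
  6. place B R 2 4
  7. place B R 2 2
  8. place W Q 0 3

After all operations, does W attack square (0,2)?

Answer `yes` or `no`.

Answer: yes

Derivation:
Op 1: place BQ@(0,0)
Op 2: place WK@(4,2)
Op 3: place WK@(2,0)
Op 4: place WQ@(5,3)
Op 5: place BR@(1,1)
Op 6: place BR@(2,4)
Op 7: place BR@(2,2)
Op 8: place WQ@(0,3)
Per-piece attacks for W:
  WQ@(0,3): attacks (0,4) (0,5) (0,2) (0,1) (0,0) (1,3) (2,3) (3,3) (4,3) (5,3) (1,4) (2,5) (1,2) (2,1) (3,0) [ray(0,-1) blocked at (0,0); ray(1,0) blocked at (5,3)]
  WK@(2,0): attacks (2,1) (3,0) (1,0) (3,1) (1,1)
  WK@(4,2): attacks (4,3) (4,1) (5,2) (3,2) (5,3) (5,1) (3,3) (3,1)
  WQ@(5,3): attacks (5,4) (5,5) (5,2) (5,1) (5,0) (4,3) (3,3) (2,3) (1,3) (0,3) (4,4) (3,5) (4,2) [ray(-1,0) blocked at (0,3); ray(-1,-1) blocked at (4,2)]
W attacks (0,2): yes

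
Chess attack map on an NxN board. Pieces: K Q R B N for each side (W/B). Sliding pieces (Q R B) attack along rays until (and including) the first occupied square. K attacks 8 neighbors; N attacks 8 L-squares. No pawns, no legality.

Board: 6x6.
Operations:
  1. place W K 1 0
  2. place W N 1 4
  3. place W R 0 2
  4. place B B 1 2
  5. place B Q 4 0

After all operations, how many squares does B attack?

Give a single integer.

Answer: 19

Derivation:
Op 1: place WK@(1,0)
Op 2: place WN@(1,4)
Op 3: place WR@(0,2)
Op 4: place BB@(1,2)
Op 5: place BQ@(4,0)
Per-piece attacks for B:
  BB@(1,2): attacks (2,3) (3,4) (4,5) (2,1) (3,0) (0,3) (0,1)
  BQ@(4,0): attacks (4,1) (4,2) (4,3) (4,4) (4,5) (5,0) (3,0) (2,0) (1,0) (5,1) (3,1) (2,2) (1,3) (0,4) [ray(-1,0) blocked at (1,0)]
Union (19 distinct): (0,1) (0,3) (0,4) (1,0) (1,3) (2,0) (2,1) (2,2) (2,3) (3,0) (3,1) (3,4) (4,1) (4,2) (4,3) (4,4) (4,5) (5,0) (5,1)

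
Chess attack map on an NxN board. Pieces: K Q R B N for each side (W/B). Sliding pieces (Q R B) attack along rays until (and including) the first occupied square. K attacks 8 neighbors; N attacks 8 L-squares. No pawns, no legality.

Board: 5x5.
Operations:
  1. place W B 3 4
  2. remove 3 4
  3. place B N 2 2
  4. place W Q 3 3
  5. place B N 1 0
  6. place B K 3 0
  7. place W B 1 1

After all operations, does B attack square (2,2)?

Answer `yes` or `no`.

Op 1: place WB@(3,4)
Op 2: remove (3,4)
Op 3: place BN@(2,2)
Op 4: place WQ@(3,3)
Op 5: place BN@(1,0)
Op 6: place BK@(3,0)
Op 7: place WB@(1,1)
Per-piece attacks for B:
  BN@(1,0): attacks (2,2) (3,1) (0,2)
  BN@(2,2): attacks (3,4) (4,3) (1,4) (0,3) (3,0) (4,1) (1,0) (0,1)
  BK@(3,0): attacks (3,1) (4,0) (2,0) (4,1) (2,1)
B attacks (2,2): yes

Answer: yes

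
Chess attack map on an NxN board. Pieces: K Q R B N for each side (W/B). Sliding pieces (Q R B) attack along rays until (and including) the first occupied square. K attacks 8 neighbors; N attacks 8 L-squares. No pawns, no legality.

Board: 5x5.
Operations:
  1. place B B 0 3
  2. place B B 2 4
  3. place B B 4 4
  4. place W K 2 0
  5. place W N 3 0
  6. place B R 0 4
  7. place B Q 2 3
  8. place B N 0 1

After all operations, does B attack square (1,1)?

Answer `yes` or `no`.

Op 1: place BB@(0,3)
Op 2: place BB@(2,4)
Op 3: place BB@(4,4)
Op 4: place WK@(2,0)
Op 5: place WN@(3,0)
Op 6: place BR@(0,4)
Op 7: place BQ@(2,3)
Op 8: place BN@(0,1)
Per-piece attacks for B:
  BN@(0,1): attacks (1,3) (2,2) (2,0)
  BB@(0,3): attacks (1,4) (1,2) (2,1) (3,0) [ray(1,-1) blocked at (3,0)]
  BR@(0,4): attacks (0,3) (1,4) (2,4) [ray(0,-1) blocked at (0,3); ray(1,0) blocked at (2,4)]
  BQ@(2,3): attacks (2,4) (2,2) (2,1) (2,0) (3,3) (4,3) (1,3) (0,3) (3,4) (3,2) (4,1) (1,4) (1,2) (0,1) [ray(0,1) blocked at (2,4); ray(0,-1) blocked at (2,0); ray(-1,0) blocked at (0,3); ray(-1,-1) blocked at (0,1)]
  BB@(2,4): attacks (3,3) (4,2) (1,3) (0,2)
  BB@(4,4): attacks (3,3) (2,2) (1,1) (0,0)
B attacks (1,1): yes

Answer: yes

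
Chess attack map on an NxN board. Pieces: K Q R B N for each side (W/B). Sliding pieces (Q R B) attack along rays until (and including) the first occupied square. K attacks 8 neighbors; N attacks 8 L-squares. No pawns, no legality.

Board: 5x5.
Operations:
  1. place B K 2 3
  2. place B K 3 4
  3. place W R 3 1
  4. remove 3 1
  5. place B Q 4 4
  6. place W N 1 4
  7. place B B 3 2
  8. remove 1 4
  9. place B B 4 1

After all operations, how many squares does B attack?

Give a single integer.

Answer: 18

Derivation:
Op 1: place BK@(2,3)
Op 2: place BK@(3,4)
Op 3: place WR@(3,1)
Op 4: remove (3,1)
Op 5: place BQ@(4,4)
Op 6: place WN@(1,4)
Op 7: place BB@(3,2)
Op 8: remove (1,4)
Op 9: place BB@(4,1)
Per-piece attacks for B:
  BK@(2,3): attacks (2,4) (2,2) (3,3) (1,3) (3,4) (3,2) (1,4) (1,2)
  BB@(3,2): attacks (4,3) (4,1) (2,3) (2,1) (1,0) [ray(1,-1) blocked at (4,1); ray(-1,1) blocked at (2,3)]
  BK@(3,4): attacks (3,3) (4,4) (2,4) (4,3) (2,3)
  BB@(4,1): attacks (3,2) (3,0) [ray(-1,1) blocked at (3,2)]
  BQ@(4,4): attacks (4,3) (4,2) (4,1) (3,4) (3,3) (2,2) (1,1) (0,0) [ray(0,-1) blocked at (4,1); ray(-1,0) blocked at (3,4)]
Union (18 distinct): (0,0) (1,0) (1,1) (1,2) (1,3) (1,4) (2,1) (2,2) (2,3) (2,4) (3,0) (3,2) (3,3) (3,4) (4,1) (4,2) (4,3) (4,4)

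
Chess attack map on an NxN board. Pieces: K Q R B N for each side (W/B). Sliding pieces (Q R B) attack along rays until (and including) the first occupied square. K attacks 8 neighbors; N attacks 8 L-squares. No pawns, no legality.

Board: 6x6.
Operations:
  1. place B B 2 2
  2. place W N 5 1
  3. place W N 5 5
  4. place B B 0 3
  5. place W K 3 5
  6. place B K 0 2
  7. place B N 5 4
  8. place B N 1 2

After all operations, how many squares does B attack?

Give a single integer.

Op 1: place BB@(2,2)
Op 2: place WN@(5,1)
Op 3: place WN@(5,5)
Op 4: place BB@(0,3)
Op 5: place WK@(3,5)
Op 6: place BK@(0,2)
Op 7: place BN@(5,4)
Op 8: place BN@(1,2)
Per-piece attacks for B:
  BK@(0,2): attacks (0,3) (0,1) (1,2) (1,3) (1,1)
  BB@(0,3): attacks (1,4) (2,5) (1,2) [ray(1,-1) blocked at (1,2)]
  BN@(1,2): attacks (2,4) (3,3) (0,4) (2,0) (3,1) (0,0)
  BB@(2,2): attacks (3,3) (4,4) (5,5) (3,1) (4,0) (1,3) (0,4) (1,1) (0,0) [ray(1,1) blocked at (5,5)]
  BN@(5,4): attacks (3,5) (4,2) (3,3)
Union (18 distinct): (0,0) (0,1) (0,3) (0,4) (1,1) (1,2) (1,3) (1,4) (2,0) (2,4) (2,5) (3,1) (3,3) (3,5) (4,0) (4,2) (4,4) (5,5)

Answer: 18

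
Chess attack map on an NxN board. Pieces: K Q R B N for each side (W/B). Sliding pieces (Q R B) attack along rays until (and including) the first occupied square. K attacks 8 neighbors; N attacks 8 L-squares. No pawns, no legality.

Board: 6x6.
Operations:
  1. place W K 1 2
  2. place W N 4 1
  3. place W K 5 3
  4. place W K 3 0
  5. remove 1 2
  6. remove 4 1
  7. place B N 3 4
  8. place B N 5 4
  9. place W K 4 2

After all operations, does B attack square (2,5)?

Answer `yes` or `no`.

Op 1: place WK@(1,2)
Op 2: place WN@(4,1)
Op 3: place WK@(5,3)
Op 4: place WK@(3,0)
Op 5: remove (1,2)
Op 6: remove (4,1)
Op 7: place BN@(3,4)
Op 8: place BN@(5,4)
Op 9: place WK@(4,2)
Per-piece attacks for B:
  BN@(3,4): attacks (5,5) (1,5) (4,2) (5,3) (2,2) (1,3)
  BN@(5,4): attacks (3,5) (4,2) (3,3)
B attacks (2,5): no

Answer: no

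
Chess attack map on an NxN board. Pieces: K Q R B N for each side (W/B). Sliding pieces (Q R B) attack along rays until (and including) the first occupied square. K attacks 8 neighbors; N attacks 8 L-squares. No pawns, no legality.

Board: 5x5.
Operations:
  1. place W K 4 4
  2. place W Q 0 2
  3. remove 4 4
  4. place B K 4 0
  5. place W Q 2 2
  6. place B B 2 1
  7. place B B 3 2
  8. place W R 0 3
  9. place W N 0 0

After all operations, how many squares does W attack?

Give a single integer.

Answer: 19

Derivation:
Op 1: place WK@(4,4)
Op 2: place WQ@(0,2)
Op 3: remove (4,4)
Op 4: place BK@(4,0)
Op 5: place WQ@(2,2)
Op 6: place BB@(2,1)
Op 7: place BB@(3,2)
Op 8: place WR@(0,3)
Op 9: place WN@(0,0)
Per-piece attacks for W:
  WN@(0,0): attacks (1,2) (2,1)
  WQ@(0,2): attacks (0,3) (0,1) (0,0) (1,2) (2,2) (1,3) (2,4) (1,1) (2,0) [ray(0,1) blocked at (0,3); ray(0,-1) blocked at (0,0); ray(1,0) blocked at (2,2)]
  WR@(0,3): attacks (0,4) (0,2) (1,3) (2,3) (3,3) (4,3) [ray(0,-1) blocked at (0,2)]
  WQ@(2,2): attacks (2,3) (2,4) (2,1) (3,2) (1,2) (0,2) (3,3) (4,4) (3,1) (4,0) (1,3) (0,4) (1,1) (0,0) [ray(0,-1) blocked at (2,1); ray(1,0) blocked at (3,2); ray(-1,0) blocked at (0,2); ray(1,-1) blocked at (4,0); ray(-1,-1) blocked at (0,0)]
Union (19 distinct): (0,0) (0,1) (0,2) (0,3) (0,4) (1,1) (1,2) (1,3) (2,0) (2,1) (2,2) (2,3) (2,4) (3,1) (3,2) (3,3) (4,0) (4,3) (4,4)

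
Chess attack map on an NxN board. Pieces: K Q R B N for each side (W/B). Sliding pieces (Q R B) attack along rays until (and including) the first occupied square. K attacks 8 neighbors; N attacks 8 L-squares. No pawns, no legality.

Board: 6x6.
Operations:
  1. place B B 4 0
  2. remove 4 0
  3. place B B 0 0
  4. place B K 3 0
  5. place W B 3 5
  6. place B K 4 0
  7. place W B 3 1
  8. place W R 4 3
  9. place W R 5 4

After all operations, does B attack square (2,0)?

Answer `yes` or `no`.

Answer: yes

Derivation:
Op 1: place BB@(4,0)
Op 2: remove (4,0)
Op 3: place BB@(0,0)
Op 4: place BK@(3,0)
Op 5: place WB@(3,5)
Op 6: place BK@(4,0)
Op 7: place WB@(3,1)
Op 8: place WR@(4,3)
Op 9: place WR@(5,4)
Per-piece attacks for B:
  BB@(0,0): attacks (1,1) (2,2) (3,3) (4,4) (5,5)
  BK@(3,0): attacks (3,1) (4,0) (2,0) (4,1) (2,1)
  BK@(4,0): attacks (4,1) (5,0) (3,0) (5,1) (3,1)
B attacks (2,0): yes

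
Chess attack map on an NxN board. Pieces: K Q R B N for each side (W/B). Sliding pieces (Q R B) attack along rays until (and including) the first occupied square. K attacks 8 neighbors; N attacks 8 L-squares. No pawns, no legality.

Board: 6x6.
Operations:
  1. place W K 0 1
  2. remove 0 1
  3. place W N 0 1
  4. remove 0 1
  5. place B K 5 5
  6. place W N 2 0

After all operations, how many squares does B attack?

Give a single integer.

Answer: 3

Derivation:
Op 1: place WK@(0,1)
Op 2: remove (0,1)
Op 3: place WN@(0,1)
Op 4: remove (0,1)
Op 5: place BK@(5,5)
Op 6: place WN@(2,0)
Per-piece attacks for B:
  BK@(5,5): attacks (5,4) (4,5) (4,4)
Union (3 distinct): (4,4) (4,5) (5,4)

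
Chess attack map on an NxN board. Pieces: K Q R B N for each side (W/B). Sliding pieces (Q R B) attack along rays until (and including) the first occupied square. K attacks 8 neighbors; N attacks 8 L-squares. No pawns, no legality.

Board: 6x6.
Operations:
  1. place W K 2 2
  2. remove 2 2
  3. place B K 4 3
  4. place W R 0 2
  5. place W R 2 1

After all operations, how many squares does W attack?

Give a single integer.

Answer: 18

Derivation:
Op 1: place WK@(2,2)
Op 2: remove (2,2)
Op 3: place BK@(4,3)
Op 4: place WR@(0,2)
Op 5: place WR@(2,1)
Per-piece attacks for W:
  WR@(0,2): attacks (0,3) (0,4) (0,5) (0,1) (0,0) (1,2) (2,2) (3,2) (4,2) (5,2)
  WR@(2,1): attacks (2,2) (2,3) (2,4) (2,5) (2,0) (3,1) (4,1) (5,1) (1,1) (0,1)
Union (18 distinct): (0,0) (0,1) (0,3) (0,4) (0,5) (1,1) (1,2) (2,0) (2,2) (2,3) (2,4) (2,5) (3,1) (3,2) (4,1) (4,2) (5,1) (5,2)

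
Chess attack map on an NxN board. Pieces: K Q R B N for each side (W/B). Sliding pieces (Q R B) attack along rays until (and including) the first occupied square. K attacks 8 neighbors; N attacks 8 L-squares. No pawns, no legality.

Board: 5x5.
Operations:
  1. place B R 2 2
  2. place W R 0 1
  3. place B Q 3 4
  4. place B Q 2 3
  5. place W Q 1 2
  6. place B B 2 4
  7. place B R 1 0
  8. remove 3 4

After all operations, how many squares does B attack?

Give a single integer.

Op 1: place BR@(2,2)
Op 2: place WR@(0,1)
Op 3: place BQ@(3,4)
Op 4: place BQ@(2,3)
Op 5: place WQ@(1,2)
Op 6: place BB@(2,4)
Op 7: place BR@(1,0)
Op 8: remove (3,4)
Per-piece attacks for B:
  BR@(1,0): attacks (1,1) (1,2) (2,0) (3,0) (4,0) (0,0) [ray(0,1) blocked at (1,2)]
  BR@(2,2): attacks (2,3) (2,1) (2,0) (3,2) (4,2) (1,2) [ray(0,1) blocked at (2,3); ray(-1,0) blocked at (1,2)]
  BQ@(2,3): attacks (2,4) (2,2) (3,3) (4,3) (1,3) (0,3) (3,4) (3,2) (4,1) (1,4) (1,2) [ray(0,1) blocked at (2,4); ray(0,-1) blocked at (2,2); ray(-1,-1) blocked at (1,2)]
  BB@(2,4): attacks (3,3) (4,2) (1,3) (0,2)
Union (20 distinct): (0,0) (0,2) (0,3) (1,1) (1,2) (1,3) (1,4) (2,0) (2,1) (2,2) (2,3) (2,4) (3,0) (3,2) (3,3) (3,4) (4,0) (4,1) (4,2) (4,3)

Answer: 20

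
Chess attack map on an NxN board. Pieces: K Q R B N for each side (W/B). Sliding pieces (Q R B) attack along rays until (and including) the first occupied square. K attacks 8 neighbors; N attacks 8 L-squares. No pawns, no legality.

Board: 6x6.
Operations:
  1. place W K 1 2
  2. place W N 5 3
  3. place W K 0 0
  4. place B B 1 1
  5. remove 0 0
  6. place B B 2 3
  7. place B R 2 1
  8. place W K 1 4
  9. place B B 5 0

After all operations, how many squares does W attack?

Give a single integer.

Answer: 17

Derivation:
Op 1: place WK@(1,2)
Op 2: place WN@(5,3)
Op 3: place WK@(0,0)
Op 4: place BB@(1,1)
Op 5: remove (0,0)
Op 6: place BB@(2,3)
Op 7: place BR@(2,1)
Op 8: place WK@(1,4)
Op 9: place BB@(5,0)
Per-piece attacks for W:
  WK@(1,2): attacks (1,3) (1,1) (2,2) (0,2) (2,3) (2,1) (0,3) (0,1)
  WK@(1,4): attacks (1,5) (1,3) (2,4) (0,4) (2,5) (2,3) (0,5) (0,3)
  WN@(5,3): attacks (4,5) (3,4) (4,1) (3,2)
Union (17 distinct): (0,1) (0,2) (0,3) (0,4) (0,5) (1,1) (1,3) (1,5) (2,1) (2,2) (2,3) (2,4) (2,5) (3,2) (3,4) (4,1) (4,5)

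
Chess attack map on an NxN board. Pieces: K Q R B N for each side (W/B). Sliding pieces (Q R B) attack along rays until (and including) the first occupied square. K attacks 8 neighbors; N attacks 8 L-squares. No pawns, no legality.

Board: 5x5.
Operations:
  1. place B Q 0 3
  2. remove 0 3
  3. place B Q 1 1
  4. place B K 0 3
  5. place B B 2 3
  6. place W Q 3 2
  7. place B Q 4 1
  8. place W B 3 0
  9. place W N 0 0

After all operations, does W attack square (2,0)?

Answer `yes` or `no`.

Op 1: place BQ@(0,3)
Op 2: remove (0,3)
Op 3: place BQ@(1,1)
Op 4: place BK@(0,3)
Op 5: place BB@(2,3)
Op 6: place WQ@(3,2)
Op 7: place BQ@(4,1)
Op 8: place WB@(3,0)
Op 9: place WN@(0,0)
Per-piece attacks for W:
  WN@(0,0): attacks (1,2) (2,1)
  WB@(3,0): attacks (4,1) (2,1) (1,2) (0,3) [ray(1,1) blocked at (4,1); ray(-1,1) blocked at (0,3)]
  WQ@(3,2): attacks (3,3) (3,4) (3,1) (3,0) (4,2) (2,2) (1,2) (0,2) (4,3) (4,1) (2,3) (2,1) (1,0) [ray(0,-1) blocked at (3,0); ray(1,-1) blocked at (4,1); ray(-1,1) blocked at (2,3)]
W attacks (2,0): no

Answer: no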